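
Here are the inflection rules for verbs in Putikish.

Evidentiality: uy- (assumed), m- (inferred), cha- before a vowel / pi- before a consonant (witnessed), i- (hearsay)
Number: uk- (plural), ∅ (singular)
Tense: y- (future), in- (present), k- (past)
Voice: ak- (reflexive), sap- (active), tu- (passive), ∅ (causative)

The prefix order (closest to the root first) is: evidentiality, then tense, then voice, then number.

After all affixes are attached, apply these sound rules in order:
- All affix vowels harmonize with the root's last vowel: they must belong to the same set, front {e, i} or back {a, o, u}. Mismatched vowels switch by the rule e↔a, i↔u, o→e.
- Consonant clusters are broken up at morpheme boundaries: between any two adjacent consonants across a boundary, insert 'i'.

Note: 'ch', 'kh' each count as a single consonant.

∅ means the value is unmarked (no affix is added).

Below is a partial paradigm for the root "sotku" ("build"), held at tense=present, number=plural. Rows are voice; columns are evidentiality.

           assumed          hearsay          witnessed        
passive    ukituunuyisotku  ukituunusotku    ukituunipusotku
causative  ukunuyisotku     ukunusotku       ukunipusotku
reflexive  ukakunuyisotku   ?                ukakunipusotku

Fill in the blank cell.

ukakunusotku

Attach evidentiality hearsay i- → isotku.
Attach tense present in- → inisotku.
Attach voice reflexive ak- → akinisotku.
Attach number plural uk- → ukakinisotku.
Apply vowel harmony: ukakinisotku → ukakunusotku.
Epenthesis: no change.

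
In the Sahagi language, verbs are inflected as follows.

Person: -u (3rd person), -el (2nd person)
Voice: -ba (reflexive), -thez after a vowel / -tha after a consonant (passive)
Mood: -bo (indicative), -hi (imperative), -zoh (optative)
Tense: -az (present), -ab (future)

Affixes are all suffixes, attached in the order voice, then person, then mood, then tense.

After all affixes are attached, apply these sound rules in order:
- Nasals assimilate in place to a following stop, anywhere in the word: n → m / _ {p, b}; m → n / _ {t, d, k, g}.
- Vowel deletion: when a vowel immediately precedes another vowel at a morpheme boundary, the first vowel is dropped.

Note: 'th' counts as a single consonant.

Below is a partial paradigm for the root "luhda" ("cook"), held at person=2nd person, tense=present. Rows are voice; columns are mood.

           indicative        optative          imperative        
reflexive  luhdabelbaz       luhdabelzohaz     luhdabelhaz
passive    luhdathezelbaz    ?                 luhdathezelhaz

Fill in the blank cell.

Attach voice passive -thez (after vowel 'a') → luhdathez.
Attach person 2nd person -el → luhdathezel.
Attach mood optative -zoh → luhdathezelzoh.
Attach tense present -az → luhdathezelzohaz.
Nasal assimilation: no change.
Vowel deletion: no change.

luhdathezelzohaz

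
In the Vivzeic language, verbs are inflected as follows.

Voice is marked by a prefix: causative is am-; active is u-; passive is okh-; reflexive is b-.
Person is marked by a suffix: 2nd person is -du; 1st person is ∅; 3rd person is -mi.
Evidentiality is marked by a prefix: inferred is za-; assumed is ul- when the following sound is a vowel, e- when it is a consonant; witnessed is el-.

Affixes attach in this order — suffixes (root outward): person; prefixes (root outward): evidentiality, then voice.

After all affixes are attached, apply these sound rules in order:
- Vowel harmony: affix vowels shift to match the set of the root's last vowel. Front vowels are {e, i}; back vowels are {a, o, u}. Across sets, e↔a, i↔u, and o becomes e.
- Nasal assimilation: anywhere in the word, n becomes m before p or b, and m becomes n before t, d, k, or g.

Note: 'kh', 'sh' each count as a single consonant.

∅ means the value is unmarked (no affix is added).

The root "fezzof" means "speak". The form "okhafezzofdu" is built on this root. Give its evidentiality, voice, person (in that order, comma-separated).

assumed, passive, 2nd person

Segment: okh-e-fezzof-du.
evidentiality: ul/e- → assumed.
voice: okh- → passive.
person: -du → 2nd person.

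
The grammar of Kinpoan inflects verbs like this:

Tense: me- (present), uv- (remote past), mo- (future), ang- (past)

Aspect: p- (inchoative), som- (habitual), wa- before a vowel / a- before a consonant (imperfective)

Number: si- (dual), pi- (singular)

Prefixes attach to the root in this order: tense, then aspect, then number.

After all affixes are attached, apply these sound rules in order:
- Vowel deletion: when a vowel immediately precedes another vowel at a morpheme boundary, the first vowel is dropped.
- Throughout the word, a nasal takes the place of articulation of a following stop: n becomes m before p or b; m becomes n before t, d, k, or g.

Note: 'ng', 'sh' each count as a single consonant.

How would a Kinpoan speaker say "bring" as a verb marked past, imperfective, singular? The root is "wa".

Attach tense past ang- → angwa.
Attach aspect imperfective wa- (before vowel 'a') → waangwa.
Attach number singular pi- → piwaangwa.
Apply vowel deletion: piwaangwa → piwangwa.
Nasal assimilation: no change.

piwangwa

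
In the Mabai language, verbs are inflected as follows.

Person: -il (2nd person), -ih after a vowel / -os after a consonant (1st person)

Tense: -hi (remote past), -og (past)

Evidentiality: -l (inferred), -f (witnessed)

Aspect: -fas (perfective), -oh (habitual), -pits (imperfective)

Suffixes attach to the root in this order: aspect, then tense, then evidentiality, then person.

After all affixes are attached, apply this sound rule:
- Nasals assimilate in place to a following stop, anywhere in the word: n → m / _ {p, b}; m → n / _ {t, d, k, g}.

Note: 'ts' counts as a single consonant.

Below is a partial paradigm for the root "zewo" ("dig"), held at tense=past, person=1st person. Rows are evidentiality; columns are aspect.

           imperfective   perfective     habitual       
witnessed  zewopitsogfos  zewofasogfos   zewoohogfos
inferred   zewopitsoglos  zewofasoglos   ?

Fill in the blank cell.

Attach aspect habitual -oh → zewooh.
Attach tense past -og → zewoohog.
Attach evidentiality inferred -l → zewoohogl.
Attach person 1st person -os (after consonant 'l') → zewoohoglos.
Nasal assimilation: no change.

zewoohoglos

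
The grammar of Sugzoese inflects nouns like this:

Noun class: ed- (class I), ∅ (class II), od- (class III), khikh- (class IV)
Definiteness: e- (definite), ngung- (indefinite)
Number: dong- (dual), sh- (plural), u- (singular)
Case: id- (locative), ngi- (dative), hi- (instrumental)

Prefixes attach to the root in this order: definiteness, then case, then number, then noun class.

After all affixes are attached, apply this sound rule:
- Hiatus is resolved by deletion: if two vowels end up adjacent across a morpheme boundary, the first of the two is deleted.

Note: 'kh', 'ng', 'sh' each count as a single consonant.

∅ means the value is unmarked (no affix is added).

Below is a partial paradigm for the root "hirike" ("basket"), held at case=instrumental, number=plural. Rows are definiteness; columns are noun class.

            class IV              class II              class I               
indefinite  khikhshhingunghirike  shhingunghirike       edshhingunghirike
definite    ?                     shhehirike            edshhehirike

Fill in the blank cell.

khikhshhehirike

Attach definiteness definite e- → ehirike.
Attach case instrumental hi- → hiehirike.
Attach number plural sh- → shhiehirike.
Attach noun class class IV khikh- → khikhshhiehirike.
Apply vowel deletion: khikhshhiehirike → khikhshhehirike.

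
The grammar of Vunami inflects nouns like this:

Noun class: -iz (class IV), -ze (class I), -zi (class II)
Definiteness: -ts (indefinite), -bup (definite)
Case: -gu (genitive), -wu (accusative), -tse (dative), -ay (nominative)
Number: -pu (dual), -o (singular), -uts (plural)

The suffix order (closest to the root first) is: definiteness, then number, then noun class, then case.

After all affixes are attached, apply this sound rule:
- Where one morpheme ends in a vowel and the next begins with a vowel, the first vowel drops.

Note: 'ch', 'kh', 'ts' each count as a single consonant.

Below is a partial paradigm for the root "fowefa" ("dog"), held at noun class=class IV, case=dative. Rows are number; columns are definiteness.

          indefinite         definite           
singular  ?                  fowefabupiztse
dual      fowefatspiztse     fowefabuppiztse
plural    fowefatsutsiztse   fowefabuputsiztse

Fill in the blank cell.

fowefatsiztse

Attach definiteness indefinite -ts → fowefats.
Attach number singular -o → fowefatso.
Attach noun class class IV -iz → fowefatsoiz.
Attach case dative -tse → fowefatsoiztse.
Apply vowel deletion: fowefatsoiztse → fowefatsiztse.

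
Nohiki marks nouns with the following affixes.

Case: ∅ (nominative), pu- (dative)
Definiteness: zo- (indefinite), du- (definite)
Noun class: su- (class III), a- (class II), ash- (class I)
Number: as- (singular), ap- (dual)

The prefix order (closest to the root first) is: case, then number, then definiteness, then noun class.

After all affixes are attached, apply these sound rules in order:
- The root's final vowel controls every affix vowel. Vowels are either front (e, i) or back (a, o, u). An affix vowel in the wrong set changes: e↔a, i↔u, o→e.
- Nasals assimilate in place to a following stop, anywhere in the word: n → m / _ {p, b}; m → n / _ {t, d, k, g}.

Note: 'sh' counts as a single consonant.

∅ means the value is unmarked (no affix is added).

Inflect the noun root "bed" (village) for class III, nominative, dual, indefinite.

sizeepbed

case = nominative: zero marking, form stays bed.
Attach number dual ap- → apbed.
Attach definiteness indefinite zo- → zoapbed.
Attach noun class class III su- → suzoapbed.
Apply vowel harmony: suzoapbed → sizeepbed.
Nasal assimilation: no change.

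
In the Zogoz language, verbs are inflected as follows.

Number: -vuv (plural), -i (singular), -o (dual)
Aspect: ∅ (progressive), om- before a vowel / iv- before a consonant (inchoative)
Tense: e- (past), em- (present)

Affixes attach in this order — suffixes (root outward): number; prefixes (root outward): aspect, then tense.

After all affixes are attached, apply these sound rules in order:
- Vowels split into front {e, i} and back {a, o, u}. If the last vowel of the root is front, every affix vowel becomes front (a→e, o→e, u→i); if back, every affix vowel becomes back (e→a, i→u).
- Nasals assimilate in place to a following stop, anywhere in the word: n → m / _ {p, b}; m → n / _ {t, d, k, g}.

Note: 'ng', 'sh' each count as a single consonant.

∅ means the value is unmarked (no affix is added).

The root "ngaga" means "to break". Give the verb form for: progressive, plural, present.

amngagavuv

aspect = progressive: zero marking, form stays ngaga.
Attach tense present em- → emngaga.
Attach number plural -vuv → emngagavuv.
Apply vowel harmony: emngagavuv → amngagavuv.
Nasal assimilation: no change.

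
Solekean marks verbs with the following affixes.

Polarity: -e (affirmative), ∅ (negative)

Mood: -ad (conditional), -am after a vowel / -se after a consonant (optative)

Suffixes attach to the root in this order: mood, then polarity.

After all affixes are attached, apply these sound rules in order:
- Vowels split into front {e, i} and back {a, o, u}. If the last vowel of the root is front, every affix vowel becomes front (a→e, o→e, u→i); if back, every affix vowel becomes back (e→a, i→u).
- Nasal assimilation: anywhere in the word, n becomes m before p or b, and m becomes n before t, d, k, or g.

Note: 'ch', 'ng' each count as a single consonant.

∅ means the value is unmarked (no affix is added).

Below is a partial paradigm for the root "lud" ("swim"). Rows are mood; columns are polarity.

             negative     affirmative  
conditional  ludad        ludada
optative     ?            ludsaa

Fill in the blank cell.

Attach mood optative -se (after consonant 'd') → ludse.
polarity = negative: zero marking, form stays ludse.
Apply vowel harmony: ludse → ludsa.
Nasal assimilation: no change.

ludsa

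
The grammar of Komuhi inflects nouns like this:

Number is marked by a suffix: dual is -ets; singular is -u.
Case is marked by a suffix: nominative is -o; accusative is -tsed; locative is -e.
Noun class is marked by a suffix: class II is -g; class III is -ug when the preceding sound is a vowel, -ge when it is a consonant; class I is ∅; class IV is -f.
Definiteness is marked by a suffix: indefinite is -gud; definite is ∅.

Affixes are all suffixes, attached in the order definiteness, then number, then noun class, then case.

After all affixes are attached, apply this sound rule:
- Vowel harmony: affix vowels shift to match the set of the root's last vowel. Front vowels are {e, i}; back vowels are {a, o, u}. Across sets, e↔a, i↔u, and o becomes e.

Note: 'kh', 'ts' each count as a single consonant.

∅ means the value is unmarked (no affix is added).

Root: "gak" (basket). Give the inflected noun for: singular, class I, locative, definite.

definiteness = definite: zero marking, form stays gak.
Attach number singular -u → gaku.
noun class = class I: zero marking, form stays gaku.
Attach case locative -e → gakue.
Apply vowel harmony: gakue → gakua.

gakua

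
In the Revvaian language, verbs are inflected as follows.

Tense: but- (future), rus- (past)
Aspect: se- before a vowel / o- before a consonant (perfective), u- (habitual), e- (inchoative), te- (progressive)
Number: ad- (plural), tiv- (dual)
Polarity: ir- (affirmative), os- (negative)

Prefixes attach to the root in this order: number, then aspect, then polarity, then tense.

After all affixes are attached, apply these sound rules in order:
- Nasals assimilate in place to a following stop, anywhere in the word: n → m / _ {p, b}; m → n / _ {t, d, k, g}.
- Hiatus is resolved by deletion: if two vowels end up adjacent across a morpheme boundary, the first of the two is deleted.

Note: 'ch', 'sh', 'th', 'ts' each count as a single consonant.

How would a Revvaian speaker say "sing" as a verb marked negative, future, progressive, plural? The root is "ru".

Attach number plural ad- → adru.
Attach aspect progressive te- → teadru.
Attach polarity negative os- → osteadru.
Attach tense future but- → butosteadru.
Nasal assimilation: no change.
Apply vowel deletion: butosteadru → butostadru.

butostadru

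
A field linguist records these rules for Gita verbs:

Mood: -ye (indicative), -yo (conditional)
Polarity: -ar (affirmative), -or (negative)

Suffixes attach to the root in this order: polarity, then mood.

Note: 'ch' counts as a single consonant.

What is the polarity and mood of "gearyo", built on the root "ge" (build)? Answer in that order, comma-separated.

Segment: ge-ar-yo.
polarity: -ar → affirmative.
mood: -yo → conditional.

affirmative, conditional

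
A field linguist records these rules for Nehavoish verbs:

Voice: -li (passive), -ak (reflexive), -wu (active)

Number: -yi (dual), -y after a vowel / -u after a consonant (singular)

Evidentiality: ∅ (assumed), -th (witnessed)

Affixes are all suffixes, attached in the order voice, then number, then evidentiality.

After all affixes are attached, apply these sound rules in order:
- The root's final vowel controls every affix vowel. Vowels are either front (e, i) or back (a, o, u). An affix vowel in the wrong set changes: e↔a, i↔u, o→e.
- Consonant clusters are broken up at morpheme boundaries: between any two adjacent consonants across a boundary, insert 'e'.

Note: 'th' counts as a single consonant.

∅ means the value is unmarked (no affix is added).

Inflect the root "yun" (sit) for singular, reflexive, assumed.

yunaku

Attach voice reflexive -ak → yunak.
Attach number singular -u (after consonant 'k') → yunaku.
evidentiality = assumed: zero marking, form stays yunaku.
Vowel harmony: no change.
Epenthesis: no change.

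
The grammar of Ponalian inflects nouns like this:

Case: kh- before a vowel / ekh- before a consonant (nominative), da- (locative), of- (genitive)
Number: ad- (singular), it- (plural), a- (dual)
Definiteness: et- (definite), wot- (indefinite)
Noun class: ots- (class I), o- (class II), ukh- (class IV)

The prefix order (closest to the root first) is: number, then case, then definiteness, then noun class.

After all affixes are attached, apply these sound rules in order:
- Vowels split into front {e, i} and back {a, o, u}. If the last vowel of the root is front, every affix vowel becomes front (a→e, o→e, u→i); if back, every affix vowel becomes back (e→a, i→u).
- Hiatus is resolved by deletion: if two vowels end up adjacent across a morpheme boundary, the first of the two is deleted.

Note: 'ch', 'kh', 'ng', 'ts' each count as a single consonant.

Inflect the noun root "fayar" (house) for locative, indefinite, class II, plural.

owotdutfayar

Attach number plural it- → itfayar.
Attach case locative da- → daitfayar.
Attach definiteness indefinite wot- → wotdaitfayar.
Attach noun class class II o- → owotdaitfayar.
Apply vowel harmony: owotdaitfayar → owotdautfayar.
Apply vowel deletion: owotdautfayar → owotdutfayar.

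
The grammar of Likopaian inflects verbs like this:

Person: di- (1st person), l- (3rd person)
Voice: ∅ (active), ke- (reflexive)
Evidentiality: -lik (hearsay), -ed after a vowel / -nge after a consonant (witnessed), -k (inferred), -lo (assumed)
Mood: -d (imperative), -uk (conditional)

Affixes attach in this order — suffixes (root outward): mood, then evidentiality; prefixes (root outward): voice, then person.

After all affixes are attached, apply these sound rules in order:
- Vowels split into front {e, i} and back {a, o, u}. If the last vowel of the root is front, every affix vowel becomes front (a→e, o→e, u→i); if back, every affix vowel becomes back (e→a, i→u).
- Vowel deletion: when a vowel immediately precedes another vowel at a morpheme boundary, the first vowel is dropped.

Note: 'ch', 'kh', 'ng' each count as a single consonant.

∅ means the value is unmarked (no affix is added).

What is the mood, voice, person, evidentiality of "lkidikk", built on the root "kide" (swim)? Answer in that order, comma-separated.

conditional, active, 3rd person, inferred

Segment: l-kide-uk-k.
mood: -uk → conditional.
voice: ∅ → active.
person: l- → 3rd person.
evidentiality: -k → inferred.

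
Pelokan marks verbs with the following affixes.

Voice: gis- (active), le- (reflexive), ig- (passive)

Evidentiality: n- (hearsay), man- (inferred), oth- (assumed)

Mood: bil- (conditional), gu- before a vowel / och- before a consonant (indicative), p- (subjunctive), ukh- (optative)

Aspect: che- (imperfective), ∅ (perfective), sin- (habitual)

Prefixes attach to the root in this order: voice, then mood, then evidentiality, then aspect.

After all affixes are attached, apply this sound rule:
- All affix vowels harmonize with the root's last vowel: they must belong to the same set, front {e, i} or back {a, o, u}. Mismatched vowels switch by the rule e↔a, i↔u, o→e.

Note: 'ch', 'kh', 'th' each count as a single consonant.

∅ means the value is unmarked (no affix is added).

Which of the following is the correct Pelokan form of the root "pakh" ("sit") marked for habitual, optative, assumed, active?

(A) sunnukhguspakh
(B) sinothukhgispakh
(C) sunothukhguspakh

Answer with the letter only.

Attach voice active gis- → gispakh.
Attach mood optative ukh- → ukhgispakh.
Attach evidentiality assumed oth- → othukhgispakh.
Attach aspect habitual sin- → sinothukhgispakh.
Apply vowel harmony: sinothukhgispakh → sunothukhguspakh.
So the correct form is sunothukhguspakh, option (C).
(A) sunnukhguspakh is wrong: it uses hearsay instead of assumed for evidentiality.
(B) sinothukhgispakh is wrong: it fails to apply the sound rule(s).

C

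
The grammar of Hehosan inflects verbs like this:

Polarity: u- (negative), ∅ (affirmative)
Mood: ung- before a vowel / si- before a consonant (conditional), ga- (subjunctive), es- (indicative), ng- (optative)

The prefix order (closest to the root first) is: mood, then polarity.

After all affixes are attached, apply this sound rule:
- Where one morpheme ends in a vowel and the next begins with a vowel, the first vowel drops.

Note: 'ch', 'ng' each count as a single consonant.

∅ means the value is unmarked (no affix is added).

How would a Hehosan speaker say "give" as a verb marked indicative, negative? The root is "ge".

Attach mood indicative es- → esge.
Attach polarity negative u- → uesge.
Apply vowel deletion: uesge → esge.

esge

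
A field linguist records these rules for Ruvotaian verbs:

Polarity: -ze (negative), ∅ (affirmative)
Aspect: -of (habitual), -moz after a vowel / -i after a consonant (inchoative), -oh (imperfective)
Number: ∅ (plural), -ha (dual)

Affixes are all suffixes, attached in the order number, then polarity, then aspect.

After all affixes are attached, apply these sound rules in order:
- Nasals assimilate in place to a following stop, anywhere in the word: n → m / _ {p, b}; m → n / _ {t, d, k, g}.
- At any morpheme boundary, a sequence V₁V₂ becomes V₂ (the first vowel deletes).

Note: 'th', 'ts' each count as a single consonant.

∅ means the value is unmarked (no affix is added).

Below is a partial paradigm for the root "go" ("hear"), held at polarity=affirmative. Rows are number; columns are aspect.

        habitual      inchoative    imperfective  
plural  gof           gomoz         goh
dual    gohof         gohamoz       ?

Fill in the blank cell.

Attach number dual -ha → goha.
polarity = affirmative: zero marking, form stays goha.
Attach aspect imperfective -oh → gohaoh.
Nasal assimilation: no change.
Apply vowel deletion: gohaoh → gohoh.

gohoh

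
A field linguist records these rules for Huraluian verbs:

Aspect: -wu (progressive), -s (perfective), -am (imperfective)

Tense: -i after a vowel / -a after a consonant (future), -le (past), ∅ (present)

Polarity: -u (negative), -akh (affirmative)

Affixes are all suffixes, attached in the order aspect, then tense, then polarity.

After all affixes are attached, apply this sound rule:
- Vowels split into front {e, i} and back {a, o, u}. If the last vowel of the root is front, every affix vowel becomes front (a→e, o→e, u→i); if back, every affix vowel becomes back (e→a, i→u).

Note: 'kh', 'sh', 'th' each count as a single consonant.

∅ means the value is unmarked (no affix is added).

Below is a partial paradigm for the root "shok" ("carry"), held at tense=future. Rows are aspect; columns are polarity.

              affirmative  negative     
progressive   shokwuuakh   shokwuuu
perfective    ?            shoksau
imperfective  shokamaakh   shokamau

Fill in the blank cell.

shoksaakh

Attach aspect perfective -s → shoks.
Attach tense future -a (after consonant 's') → shoksa.
Attach polarity affirmative -akh → shoksaakh.
Vowel harmony: no change.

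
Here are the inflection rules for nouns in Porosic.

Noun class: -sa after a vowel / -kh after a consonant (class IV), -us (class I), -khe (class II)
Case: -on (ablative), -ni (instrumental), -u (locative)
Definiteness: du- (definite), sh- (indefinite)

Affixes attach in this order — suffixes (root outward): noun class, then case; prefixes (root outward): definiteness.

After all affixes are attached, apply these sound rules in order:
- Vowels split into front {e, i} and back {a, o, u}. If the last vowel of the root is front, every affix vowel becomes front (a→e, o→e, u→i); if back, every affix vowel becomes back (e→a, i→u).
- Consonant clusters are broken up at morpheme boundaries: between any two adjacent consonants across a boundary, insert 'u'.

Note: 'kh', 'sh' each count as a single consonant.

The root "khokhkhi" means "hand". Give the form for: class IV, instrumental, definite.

dikhokhkhiseni

Attach noun class class IV -sa (after vowel 'i') → khokhkhisa.
Attach case instrumental -ni → khokhkhisani.
Attach definiteness definite du- → dukhokhkhisani.
Apply vowel harmony: dukhokhkhisani → dikhokhkhiseni.
Epenthesis: no change.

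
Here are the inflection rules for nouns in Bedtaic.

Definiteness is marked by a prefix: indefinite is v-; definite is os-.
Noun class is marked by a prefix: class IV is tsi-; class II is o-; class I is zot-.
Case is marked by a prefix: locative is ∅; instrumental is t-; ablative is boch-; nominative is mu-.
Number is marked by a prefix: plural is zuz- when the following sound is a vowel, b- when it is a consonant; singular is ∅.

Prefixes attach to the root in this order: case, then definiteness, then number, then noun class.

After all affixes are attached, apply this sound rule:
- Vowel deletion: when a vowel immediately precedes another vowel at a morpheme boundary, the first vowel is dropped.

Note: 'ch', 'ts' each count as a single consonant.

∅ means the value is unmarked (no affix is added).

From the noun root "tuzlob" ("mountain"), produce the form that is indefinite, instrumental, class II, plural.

Attach case instrumental t- → ttuzlob.
Attach definiteness indefinite v- → vttuzlob.
Attach number plural b- (before consonant 'v') → bvttuzlob.
Attach noun class class II o- → obvttuzlob.
Vowel deletion: no change.

obvttuzlob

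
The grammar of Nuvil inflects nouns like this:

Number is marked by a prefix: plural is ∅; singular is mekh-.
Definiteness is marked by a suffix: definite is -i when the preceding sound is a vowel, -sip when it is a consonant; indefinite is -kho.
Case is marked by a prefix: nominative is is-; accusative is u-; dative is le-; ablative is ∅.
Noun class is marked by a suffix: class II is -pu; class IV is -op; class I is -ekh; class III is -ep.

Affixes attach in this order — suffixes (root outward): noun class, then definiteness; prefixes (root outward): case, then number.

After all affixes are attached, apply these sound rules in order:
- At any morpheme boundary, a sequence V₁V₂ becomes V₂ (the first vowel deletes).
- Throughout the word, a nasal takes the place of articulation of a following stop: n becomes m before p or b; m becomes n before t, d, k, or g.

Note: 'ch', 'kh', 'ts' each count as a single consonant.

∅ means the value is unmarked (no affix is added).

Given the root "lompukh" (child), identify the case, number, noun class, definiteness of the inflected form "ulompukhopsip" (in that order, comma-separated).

Segment: u-lompukh-op-sip.
case: u- → accusative.
number: ∅ → plural.
noun class: -op → class IV.
definiteness: -i/sip → definite.

accusative, plural, class IV, definite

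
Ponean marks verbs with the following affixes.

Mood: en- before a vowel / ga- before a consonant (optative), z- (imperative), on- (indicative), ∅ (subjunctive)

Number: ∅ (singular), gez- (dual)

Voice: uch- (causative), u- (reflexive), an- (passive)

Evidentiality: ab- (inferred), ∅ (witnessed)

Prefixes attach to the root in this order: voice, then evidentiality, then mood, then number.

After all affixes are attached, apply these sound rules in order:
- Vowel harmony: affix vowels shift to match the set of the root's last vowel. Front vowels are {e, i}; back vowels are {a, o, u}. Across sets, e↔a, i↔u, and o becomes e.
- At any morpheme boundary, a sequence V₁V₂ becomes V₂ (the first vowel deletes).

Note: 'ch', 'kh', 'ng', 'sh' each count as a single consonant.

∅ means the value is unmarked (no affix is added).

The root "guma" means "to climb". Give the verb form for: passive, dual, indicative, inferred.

Attach voice passive an- → anguma.
Attach evidentiality inferred ab- → abanguma.
Attach mood indicative on- → onabanguma.
Attach number dual gez- → gezonabanguma.
Apply vowel harmony: gezonabanguma → gazonabanguma.
Vowel deletion: no change.

gazonabanguma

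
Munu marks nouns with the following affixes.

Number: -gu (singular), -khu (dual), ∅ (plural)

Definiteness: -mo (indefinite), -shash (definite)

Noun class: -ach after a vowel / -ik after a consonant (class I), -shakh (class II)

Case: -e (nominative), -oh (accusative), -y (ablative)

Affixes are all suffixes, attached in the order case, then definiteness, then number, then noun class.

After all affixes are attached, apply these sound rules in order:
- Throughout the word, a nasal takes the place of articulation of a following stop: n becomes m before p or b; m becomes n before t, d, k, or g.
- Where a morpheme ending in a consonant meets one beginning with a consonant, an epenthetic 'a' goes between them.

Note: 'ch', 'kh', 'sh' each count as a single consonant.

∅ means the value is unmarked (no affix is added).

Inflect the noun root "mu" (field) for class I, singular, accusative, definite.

muohashashaguach

Attach case accusative -oh → muoh.
Attach definiteness definite -shash → muohshash.
Attach number singular -gu → muohshashgu.
Attach noun class class I -ach (after vowel 'u') → muohshashguach.
Nasal assimilation: no change.
Apply epenthesis: muohshashguach → muohashashaguach.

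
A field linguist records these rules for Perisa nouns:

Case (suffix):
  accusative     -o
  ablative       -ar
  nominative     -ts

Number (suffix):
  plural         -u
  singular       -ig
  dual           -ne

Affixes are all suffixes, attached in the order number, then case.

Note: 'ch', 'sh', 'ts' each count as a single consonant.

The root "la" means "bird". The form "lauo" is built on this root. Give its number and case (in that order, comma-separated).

plural, accusative

Segment: la-u-o.
number: -u → plural.
case: -o → accusative.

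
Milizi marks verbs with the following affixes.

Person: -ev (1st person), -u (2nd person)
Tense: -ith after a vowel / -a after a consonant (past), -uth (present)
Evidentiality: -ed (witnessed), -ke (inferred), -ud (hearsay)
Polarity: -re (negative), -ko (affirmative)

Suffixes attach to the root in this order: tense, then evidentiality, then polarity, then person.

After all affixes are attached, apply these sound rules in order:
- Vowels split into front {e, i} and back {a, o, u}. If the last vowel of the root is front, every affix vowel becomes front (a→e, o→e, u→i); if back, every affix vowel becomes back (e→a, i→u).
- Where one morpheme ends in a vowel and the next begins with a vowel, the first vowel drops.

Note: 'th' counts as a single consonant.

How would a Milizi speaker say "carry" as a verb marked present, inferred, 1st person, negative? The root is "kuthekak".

kuthekakuthkarav

Attach tense present -uth → kuthekakuth.
Attach evidentiality inferred -ke → kuthekakuthke.
Attach polarity negative -re → kuthekakuthkere.
Attach person 1st person -ev → kuthekakuthkereev.
Apply vowel harmony: kuthekakuthkereev → kuthekakuthkaraav.
Apply vowel deletion: kuthekakuthkaraav → kuthekakuthkarav.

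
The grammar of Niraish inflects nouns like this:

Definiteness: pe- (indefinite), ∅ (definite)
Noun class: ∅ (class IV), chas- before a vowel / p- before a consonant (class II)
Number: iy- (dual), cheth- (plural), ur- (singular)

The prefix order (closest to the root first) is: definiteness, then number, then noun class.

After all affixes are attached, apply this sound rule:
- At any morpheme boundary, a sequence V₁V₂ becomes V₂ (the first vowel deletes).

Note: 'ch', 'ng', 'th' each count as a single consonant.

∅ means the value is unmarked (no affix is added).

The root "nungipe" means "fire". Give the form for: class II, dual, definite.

chasiynungipe

definiteness = definite: zero marking, form stays nungipe.
Attach number dual iy- → iynungipe.
Attach noun class class II chas- (before vowel 'i') → chasiynungipe.
Vowel deletion: no change.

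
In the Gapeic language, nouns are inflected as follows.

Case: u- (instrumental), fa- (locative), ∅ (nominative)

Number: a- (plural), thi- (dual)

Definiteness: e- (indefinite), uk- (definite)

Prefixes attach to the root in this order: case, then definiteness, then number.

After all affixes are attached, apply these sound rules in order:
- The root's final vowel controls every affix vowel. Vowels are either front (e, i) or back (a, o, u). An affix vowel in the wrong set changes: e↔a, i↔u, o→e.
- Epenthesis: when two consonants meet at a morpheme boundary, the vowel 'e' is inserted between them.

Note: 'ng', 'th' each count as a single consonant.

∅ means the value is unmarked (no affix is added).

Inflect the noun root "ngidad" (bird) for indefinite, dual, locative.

thuafangidad

Attach case locative fa- → fangidad.
Attach definiteness indefinite e- → efangidad.
Attach number dual thi- → thiefangidad.
Apply vowel harmony: thiefangidad → thuafangidad.
Epenthesis: no change.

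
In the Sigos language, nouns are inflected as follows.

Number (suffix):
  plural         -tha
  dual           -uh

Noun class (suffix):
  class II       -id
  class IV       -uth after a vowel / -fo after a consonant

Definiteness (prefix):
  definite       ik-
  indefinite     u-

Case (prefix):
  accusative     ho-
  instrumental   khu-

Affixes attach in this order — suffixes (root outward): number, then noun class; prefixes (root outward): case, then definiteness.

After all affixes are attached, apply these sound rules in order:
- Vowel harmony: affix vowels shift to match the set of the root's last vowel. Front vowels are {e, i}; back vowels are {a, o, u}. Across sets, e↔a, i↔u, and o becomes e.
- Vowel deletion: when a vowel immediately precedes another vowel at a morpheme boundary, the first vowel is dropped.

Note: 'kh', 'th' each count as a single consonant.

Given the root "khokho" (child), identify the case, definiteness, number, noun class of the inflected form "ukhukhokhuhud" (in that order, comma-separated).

Segment: u-khu-khokho-uh-id.
case: khu- → instrumental.
definiteness: u- → indefinite.
number: -uh → dual.
noun class: -id → class II.

instrumental, indefinite, dual, class II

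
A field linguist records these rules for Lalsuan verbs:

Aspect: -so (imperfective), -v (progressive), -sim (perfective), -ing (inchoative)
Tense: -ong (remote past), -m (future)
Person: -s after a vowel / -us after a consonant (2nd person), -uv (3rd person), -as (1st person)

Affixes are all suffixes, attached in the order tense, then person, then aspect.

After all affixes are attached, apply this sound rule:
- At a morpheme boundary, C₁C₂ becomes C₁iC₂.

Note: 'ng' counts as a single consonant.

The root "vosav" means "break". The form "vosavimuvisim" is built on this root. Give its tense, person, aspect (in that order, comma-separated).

future, 3rd person, perfective

Segment: vosav-m-uv-sim.
tense: -m → future.
person: -uv → 3rd person.
aspect: -sim → perfective.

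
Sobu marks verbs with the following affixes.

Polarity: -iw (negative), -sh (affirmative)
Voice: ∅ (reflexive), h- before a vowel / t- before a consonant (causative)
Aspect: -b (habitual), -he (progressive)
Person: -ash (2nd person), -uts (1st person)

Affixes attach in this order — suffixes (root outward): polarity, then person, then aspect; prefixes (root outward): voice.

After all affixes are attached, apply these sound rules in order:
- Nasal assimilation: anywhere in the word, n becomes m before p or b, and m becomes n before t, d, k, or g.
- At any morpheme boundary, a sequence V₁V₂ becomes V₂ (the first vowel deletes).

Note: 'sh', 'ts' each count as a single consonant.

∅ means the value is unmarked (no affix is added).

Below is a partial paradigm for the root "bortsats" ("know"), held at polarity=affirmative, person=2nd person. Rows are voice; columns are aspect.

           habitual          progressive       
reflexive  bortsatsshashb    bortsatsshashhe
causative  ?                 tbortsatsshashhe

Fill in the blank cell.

tbortsatsshashb

Attach voice causative t- (before consonant 'b') → tbortsats.
Attach polarity affirmative -sh → tbortsatssh.
Attach person 2nd person -ash → tbortsatsshash.
Attach aspect habitual -b → tbortsatsshashb.
Nasal assimilation: no change.
Vowel deletion: no change.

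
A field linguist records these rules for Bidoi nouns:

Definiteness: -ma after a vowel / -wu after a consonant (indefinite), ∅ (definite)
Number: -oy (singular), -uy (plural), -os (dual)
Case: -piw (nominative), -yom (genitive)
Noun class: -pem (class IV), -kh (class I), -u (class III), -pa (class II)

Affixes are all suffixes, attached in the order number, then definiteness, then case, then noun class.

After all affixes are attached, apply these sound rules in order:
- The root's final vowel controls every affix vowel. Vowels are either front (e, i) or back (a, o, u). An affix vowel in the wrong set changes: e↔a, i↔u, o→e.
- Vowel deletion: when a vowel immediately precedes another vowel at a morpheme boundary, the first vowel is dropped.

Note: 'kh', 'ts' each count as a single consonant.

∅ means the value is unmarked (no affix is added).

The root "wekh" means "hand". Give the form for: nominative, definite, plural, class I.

Attach number plural -uy → wekhuy.
definiteness = definite: zero marking, form stays wekhuy.
Attach case nominative -piw → wekhuypiw.
Attach noun class class I -kh → wekhuypiwkh.
Apply vowel harmony: wekhuypiwkh → wekhiypiwkh.
Vowel deletion: no change.

wekhiypiwkh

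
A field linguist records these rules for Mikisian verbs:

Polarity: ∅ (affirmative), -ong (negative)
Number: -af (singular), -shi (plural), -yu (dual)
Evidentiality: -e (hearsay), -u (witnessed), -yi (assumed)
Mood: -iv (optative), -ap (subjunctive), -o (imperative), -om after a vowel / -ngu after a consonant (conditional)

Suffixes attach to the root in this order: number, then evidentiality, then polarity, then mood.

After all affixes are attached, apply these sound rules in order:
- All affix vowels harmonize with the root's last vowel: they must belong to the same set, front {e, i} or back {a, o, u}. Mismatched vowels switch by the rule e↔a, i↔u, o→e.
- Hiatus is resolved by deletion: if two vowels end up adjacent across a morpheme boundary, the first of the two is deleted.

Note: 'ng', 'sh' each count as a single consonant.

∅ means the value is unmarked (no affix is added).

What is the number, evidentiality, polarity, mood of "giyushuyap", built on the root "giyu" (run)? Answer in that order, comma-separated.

Segment: giyu-shi-yi-ap.
number: -shi → plural.
evidentiality: -yi → assumed.
polarity: ∅ → affirmative.
mood: -ap → subjunctive.

plural, assumed, affirmative, subjunctive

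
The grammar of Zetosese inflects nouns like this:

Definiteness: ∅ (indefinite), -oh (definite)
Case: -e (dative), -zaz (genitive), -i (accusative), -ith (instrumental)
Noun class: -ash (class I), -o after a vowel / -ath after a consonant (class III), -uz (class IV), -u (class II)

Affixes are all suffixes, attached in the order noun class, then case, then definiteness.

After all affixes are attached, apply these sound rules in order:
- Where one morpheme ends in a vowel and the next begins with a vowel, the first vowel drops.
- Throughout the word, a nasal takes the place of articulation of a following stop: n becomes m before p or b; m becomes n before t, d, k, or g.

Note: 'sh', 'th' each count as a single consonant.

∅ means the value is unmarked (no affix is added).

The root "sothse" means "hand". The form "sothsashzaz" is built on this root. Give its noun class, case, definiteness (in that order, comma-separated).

Segment: sothse-ash-zaz.
noun class: -ash → class I.
case: -zaz → genitive.
definiteness: ∅ → indefinite.

class I, genitive, indefinite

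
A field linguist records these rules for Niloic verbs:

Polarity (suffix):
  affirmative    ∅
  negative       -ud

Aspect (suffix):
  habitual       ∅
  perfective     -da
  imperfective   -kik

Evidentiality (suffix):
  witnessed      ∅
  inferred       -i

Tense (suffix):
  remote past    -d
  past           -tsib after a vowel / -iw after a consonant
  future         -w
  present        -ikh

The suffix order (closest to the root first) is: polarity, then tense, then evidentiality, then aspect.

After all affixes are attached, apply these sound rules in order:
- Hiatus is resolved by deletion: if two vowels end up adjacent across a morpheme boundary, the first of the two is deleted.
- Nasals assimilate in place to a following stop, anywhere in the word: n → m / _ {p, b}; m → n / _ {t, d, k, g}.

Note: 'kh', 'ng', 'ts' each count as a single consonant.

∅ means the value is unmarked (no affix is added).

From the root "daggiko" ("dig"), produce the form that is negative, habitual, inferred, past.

Attach polarity negative -ud → daggikoud.
Attach tense past -iw (after consonant 'd') → daggikoudiw.
Attach evidentiality inferred -i → daggikoudiwi.
aspect = habitual: zero marking, form stays daggikoudiwi.
Apply vowel deletion: daggikoudiwi → daggikudiwi.
Nasal assimilation: no change.

daggikudiwi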